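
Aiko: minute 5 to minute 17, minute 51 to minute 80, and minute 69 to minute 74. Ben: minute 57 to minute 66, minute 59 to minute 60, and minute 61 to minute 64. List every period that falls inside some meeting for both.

minute 57 to minute 66

Merge the first list: minute 5 to minute 17, minute 51 to minute 80.
Merge the second list: minute 57 to minute 66.
minute 5 to minute 17 falls entirely outside B.
minute 51 to minute 80 overlaps B on minute 57 to minute 66.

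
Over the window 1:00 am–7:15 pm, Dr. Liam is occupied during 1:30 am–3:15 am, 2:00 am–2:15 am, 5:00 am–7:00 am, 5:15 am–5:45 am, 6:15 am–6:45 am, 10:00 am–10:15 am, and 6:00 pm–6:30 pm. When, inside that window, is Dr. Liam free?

Covered (merged): 1:30 am–3:15 am, 5:00 am–7:00 am, 10:00 am–10:15 am, 6:00 pm–6:30 pm.
Uncovered inside 1:00 am–7:15 pm: 1:00 am–1:30 am, 3:15 am–5:00 am, 7:00 am–10:00 am, 10:15 am–6:00 pm, 6:30 pm–7:15 pm.

1:00 am–1:30 am, 3:15 am–5:00 am, 7:00 am–10:00 am, 10:15 am–6:00 pm, 6:30 pm–7:15 pm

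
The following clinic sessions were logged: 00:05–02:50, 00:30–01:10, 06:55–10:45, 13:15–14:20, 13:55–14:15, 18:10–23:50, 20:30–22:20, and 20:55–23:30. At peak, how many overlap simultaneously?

3

Walk the sorted start/end points keeping a running depth.
The depth first hits 3 at 20:55.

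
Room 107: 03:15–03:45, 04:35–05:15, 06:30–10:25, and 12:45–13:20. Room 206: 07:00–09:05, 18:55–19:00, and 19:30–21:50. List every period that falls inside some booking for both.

07:00–09:05

03:15–03:45: no overlap with the second set.
04:35–05:15: no overlap with the second set.
06:30–10:25 meets the second set on 07:00–09:05.
12:45–13:20: no overlap with the second set.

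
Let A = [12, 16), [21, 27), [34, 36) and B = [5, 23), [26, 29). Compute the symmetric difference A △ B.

[5, 12) ∪ [16, 21) ∪ [23, 26) ∪ [27, 29) ∪ [34, 36)

A but not B: [23, 26), [34, 36).
B but not A: [5, 12), [16, 21), [27, 29).
Combining gives A △ B.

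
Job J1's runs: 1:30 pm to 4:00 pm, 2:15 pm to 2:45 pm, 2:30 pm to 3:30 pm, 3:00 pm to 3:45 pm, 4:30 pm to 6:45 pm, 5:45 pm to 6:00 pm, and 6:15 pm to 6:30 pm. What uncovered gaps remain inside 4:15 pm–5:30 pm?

Covered (merged): 1:30 pm–4:00 pm, 4:30 pm–6:45 pm.
Gaps within 4:15 pm–5:30 pm: 4:15 pm–4:30 pm.

4:15 pm–4:30 pm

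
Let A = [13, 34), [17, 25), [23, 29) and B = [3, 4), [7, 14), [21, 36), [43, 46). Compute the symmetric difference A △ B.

[3, 4) ∪ [7, 13) ∪ [14, 21) ∪ [34, 36) ∪ [43, 46)

Merge the first list: [13, 34).
A but not B: [14, 21).
B but not A: [3, 4), [7, 13), [34, 36), [43, 46).
Combining gives A △ B.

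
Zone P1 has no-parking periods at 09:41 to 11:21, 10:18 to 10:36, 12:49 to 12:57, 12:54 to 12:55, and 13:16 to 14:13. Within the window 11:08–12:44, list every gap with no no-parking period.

11:21–12:44

Covered (merged): 09:41–11:21, 12:49–12:57, 13:16–14:13.
Uncovered inside 11:08–12:44: 11:21–12:44.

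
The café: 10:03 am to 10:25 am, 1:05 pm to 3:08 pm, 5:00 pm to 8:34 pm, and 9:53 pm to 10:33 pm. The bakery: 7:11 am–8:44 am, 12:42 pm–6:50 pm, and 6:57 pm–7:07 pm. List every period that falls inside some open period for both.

1:05 pm–3:08 pm, 5:00 pm–6:50 pm, 6:57 pm–7:07 pm

10:03 am–10:25 am meets no B interval.
1:05 pm–3:08 pm ∩ B → 1:05 pm–3:08 pm.
5:00 pm–8:34 pm ∩ B → 5:00 pm–6:50 pm, 6:57 pm–7:07 pm.
9:53 pm–10:33 pm meets no B interval.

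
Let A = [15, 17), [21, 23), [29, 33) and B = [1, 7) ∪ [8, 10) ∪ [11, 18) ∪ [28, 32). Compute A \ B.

[21, 23) ∪ [32, 33)

[15, 17) lies entirely inside B → drops out.
[21, 23) is untouched.
[29, 33) with B removed leaves [32, 33).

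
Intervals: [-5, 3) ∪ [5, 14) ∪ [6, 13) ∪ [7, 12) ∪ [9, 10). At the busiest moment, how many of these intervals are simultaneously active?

At 9, 4 of the intervals are simultaneously active.
No point has more.

4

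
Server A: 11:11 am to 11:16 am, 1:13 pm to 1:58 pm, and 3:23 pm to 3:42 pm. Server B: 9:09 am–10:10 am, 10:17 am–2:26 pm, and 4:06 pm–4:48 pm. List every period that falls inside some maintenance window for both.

11:11 am-11:16 am, 1:13 pm-1:58 pm

11:11 am-11:16 am ∩ B → 11:11 am-11:16 am.
1:13 pm-1:58 pm ∩ B → 1:13 pm-1:58 pm.
3:23 pm-3:42 pm meets no B interval.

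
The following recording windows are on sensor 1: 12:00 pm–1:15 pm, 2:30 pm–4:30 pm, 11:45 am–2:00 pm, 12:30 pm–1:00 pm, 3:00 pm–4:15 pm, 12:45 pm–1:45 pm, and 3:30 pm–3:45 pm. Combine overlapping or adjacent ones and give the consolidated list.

11:45 am–2:00 pm, 2:30 pm–4:30 pm

Sort by start: 11:45 am–2:00 pm, 12:00 pm–1:15 pm, 12:30 pm–1:00 pm, 12:45 pm–1:45 pm, 2:30 pm–4:30 pm, 3:00 pm–4:15 pm, 3:30 pm–3:45 pm.
12:00 pm–1:15 pm overlaps/touches 11:45 am–2:00 pm → extend to 11:45 am–2:00 pm.
12:30 pm–1:00 pm overlaps/touches 11:45 am–2:00 pm → extend to 11:45 am–2:00 pm.
12:45 pm–1:45 pm overlaps/touches 11:45 am–2:00 pm → extend to 11:45 am–2:00 pm.
2:30 pm–4:30 pm is disjoint → start new block.
3:00 pm–4:15 pm overlaps/touches 2:30 pm–4:30 pm → extend to 2:30 pm–4:30 pm.
3:30 pm–3:45 pm overlaps/touches 2:30 pm–4:30 pm → extend to 2:30 pm–4:30 pm.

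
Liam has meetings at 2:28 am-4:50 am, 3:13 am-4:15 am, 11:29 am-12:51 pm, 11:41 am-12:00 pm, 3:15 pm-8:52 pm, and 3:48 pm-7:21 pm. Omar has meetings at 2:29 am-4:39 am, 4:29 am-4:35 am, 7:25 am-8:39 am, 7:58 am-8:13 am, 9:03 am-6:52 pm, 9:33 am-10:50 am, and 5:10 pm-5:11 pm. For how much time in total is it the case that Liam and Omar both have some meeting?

Merge the first list: 2:28 am-4:50 am, 11:29 am-12:51 pm, 3:15 pm-8:52 pm.
Merge the second list: 2:29 am-4:39 am, 7:25 am-8:39 am, 9:03 am-6:52 pm.
A ∩ B = 2:29 am-4:39 am, 11:29 am-12:51 pm, 3:15 pm-6:52 pm.
Total: 2 h 10 min + 1 h 22 min + 3 h 37 min = 7 h 9 min.

7 h 9 min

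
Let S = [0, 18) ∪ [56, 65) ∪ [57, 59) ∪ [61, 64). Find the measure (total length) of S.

Merged: [0, 18), [56, 65).
Lengths: 18 + 9 = 27.

27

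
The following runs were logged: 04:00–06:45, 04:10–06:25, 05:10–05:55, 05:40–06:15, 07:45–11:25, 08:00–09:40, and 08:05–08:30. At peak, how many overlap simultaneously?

At 05:40, 4 of the intervals are simultaneously active.
No point has more.

4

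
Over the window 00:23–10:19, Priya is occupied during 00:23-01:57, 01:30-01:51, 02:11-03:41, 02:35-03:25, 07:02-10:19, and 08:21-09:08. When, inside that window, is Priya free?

01:57–02:11, 03:41–07:02

The merged coverage is 00:23–01:57, 02:11–03:41, 07:02–10:19.
Complement within 00:23–10:19: 01:57–02:11, 03:41–07:02.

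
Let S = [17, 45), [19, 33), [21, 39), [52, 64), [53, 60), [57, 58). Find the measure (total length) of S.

Merged: [17, 45), [52, 64).
Lengths: 28 + 12 = 40.

40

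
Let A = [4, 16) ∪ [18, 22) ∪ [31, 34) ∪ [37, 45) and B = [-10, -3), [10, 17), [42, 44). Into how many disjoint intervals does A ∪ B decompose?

5

A ∪ B = [-10, -3), [4, 17), [18, 22), [31, 34), [37, 45).
That is 5 disjoint pieces.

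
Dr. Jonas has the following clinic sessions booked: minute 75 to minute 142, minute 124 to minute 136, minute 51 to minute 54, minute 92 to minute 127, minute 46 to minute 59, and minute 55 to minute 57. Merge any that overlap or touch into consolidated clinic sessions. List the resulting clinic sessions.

Sort by start: minute 46 to minute 59, minute 51 to minute 54, minute 55 to minute 57, minute 75 to minute 142, minute 92 to minute 127, minute 124 to minute 136.
minute 51 to minute 54 overlaps/touches minute 46 to minute 59 → extend to minute 46 to minute 59.
minute 55 to minute 57 overlaps/touches minute 46 to minute 59 → extend to minute 46 to minute 59.
minute 75 to minute 142 is disjoint → start new block.
minute 92 to minute 127 overlaps/touches minute 75 to minute 142 → extend to minute 75 to minute 142.
minute 124 to minute 136 overlaps/touches minute 75 to minute 142 → extend to minute 75 to minute 142.

minute 46 to minute 59, minute 75 to minute 142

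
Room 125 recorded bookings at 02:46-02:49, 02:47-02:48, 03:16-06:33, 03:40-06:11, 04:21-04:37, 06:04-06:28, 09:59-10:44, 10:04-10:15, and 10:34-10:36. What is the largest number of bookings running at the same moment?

3

Walk the sorted start/end points keeping a running depth.
The depth first hits 3 at 04:21.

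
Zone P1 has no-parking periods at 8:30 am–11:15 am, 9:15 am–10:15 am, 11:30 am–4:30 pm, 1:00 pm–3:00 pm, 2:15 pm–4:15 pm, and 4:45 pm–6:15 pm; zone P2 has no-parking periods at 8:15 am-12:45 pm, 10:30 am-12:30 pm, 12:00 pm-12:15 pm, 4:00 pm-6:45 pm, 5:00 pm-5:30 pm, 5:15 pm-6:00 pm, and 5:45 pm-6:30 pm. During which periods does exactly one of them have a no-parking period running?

8:15 am-8:30 am, 11:15 am-11:30 am, 12:45 pm-4:00 pm, 4:30 pm-4:45 pm, 6:15 pm-6:45 pm

Merge the first list: 8:30 am-11:15 am, 11:30 am-4:30 pm, 4:45 pm-6:15 pm.
Merge the second list: 8:15 am-12:45 pm, 4:00 pm-6:45 pm.
Only in the first: 12:45 pm-4:00 pm.
Only in the second: 8:15 am-8:30 am, 11:15 am-11:30 am, 4:30 pm-4:45 pm, 6:15 pm-6:45 pm.
Together these are the periods covered by exactly one.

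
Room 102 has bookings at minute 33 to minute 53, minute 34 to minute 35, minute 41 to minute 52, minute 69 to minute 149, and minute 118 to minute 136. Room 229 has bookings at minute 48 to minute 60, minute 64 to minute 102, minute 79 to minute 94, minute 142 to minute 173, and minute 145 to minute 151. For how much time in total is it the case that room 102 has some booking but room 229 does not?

A, merged: minute 33 to minute 53, minute 69 to minute 149.
B, merged: minute 48 to minute 60, minute 64 to minute 102, minute 142 to minute 173.
A \ B = minute 33 to minute 48, minute 102 to minute 142.
Total: 15 minutes + 40 minutes = 55 minutes.

55 minutes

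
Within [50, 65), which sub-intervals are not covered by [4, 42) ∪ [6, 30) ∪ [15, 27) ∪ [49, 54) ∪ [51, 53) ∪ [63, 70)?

[54, 63)

The merged coverage is [4, 42), [49, 54), [63, 70).
Uncovered inside [50, 65): [54, 63).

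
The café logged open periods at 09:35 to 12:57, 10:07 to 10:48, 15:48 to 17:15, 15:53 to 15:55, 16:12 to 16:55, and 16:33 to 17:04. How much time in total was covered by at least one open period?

Merged: 09:35–12:57, 15:48–17:15.
Lengths: 3 h 22 min + 1 h 27 min = 4 h 49 min.

4 h 49 min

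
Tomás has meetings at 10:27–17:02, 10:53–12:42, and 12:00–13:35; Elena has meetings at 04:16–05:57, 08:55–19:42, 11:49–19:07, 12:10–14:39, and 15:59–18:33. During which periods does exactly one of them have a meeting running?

First set merges to 10:27-17:02.
Second set merges to 04:16-05:57, 08:55-19:42.
Only in the first: none.
Only in the second: 04:16-05:57, 08:55-10:27, 17:02-19:42.
Together these are the periods covered by exactly one.

04:16-05:57, 08:55-10:27, 17:02-19:42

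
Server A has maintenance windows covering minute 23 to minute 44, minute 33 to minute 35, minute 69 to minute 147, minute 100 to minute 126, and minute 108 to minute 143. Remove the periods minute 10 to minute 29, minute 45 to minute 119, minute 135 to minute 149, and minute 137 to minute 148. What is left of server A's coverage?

Merge the first list: minute 23 to minute 44, minute 69 to minute 147.
Merge the second list: minute 10 to minute 29, minute 45 to minute 119, minute 135 to minute 149.
minute 23 to minute 44 with B removed leaves minute 29 to minute 44.
minute 69 to minute 147 with B removed leaves minute 119 to minute 135.

minute 29 to minute 44, minute 119 to minute 135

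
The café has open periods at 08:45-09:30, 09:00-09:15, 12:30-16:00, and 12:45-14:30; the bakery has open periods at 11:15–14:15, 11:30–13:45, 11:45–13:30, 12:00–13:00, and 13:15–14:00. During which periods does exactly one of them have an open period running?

08:45–09:30, 11:15–12:30, 14:15–16:00

Merge the first list: 08:45–09:30, 12:30–16:00.
Merge the second list: 11:15–14:15.
Only in the first: 08:45–09:30, 14:15–16:00.
Only in the second: 11:15–12:30.
Together these are the periods covered by exactly one.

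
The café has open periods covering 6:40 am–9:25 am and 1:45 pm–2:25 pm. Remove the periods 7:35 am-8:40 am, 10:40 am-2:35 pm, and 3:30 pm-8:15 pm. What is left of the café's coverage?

6:40 am–9:25 am \ B = 6:40 am–7:35 am, 8:40 am–9:25 am.
1:45 pm–2:25 pm: entirely removed.

6:40 am–7:35 am, 8:40 am–9:25 am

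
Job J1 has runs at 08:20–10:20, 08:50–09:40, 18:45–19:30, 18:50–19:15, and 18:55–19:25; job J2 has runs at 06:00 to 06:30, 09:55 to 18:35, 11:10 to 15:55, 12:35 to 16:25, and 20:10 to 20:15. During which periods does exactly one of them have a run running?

06:00–06:30, 08:20–09:55, 10:20–18:35, 18:45–19:30, 20:10–20:15

A, merged: 08:20–10:20, 18:45–19:30.
B, merged: 06:00–06:30, 09:55–18:35, 20:10–20:15.
A \ B = 08:20–09:55, 18:45–19:30.
B \ A = 06:00–06:30, 10:20–18:35, 20:10–20:15.
Union of the two gives the symmetric difference.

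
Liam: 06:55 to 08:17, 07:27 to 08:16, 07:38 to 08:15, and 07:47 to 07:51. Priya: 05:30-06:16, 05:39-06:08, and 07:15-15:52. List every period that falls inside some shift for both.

07:15–08:17

Merge the first list: 06:55–08:17.
Merge the second list: 05:30–06:16, 07:15–15:52.
06:55–08:17 overlaps B on 07:15–08:17.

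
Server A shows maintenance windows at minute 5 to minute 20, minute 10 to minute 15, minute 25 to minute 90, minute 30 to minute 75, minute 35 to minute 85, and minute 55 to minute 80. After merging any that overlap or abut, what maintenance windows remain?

minute 10 to minute 15 overlaps/touches minute 5 to minute 20 → extend to minute 5 to minute 20.
minute 25 to minute 90 is disjoint → start new block.
minute 30 to minute 75 overlaps/touches minute 25 to minute 90 → extend to minute 25 to minute 90.
minute 35 to minute 85 overlaps/touches minute 25 to minute 90 → extend to minute 25 to minute 90.
minute 55 to minute 80 overlaps/touches minute 25 to minute 90 → extend to minute 25 to minute 90.

minute 5 to minute 20, minute 25 to minute 90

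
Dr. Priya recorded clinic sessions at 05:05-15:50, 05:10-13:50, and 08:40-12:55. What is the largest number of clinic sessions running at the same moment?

3

At 08:40, 3 of the intervals are simultaneously active.
No point has more.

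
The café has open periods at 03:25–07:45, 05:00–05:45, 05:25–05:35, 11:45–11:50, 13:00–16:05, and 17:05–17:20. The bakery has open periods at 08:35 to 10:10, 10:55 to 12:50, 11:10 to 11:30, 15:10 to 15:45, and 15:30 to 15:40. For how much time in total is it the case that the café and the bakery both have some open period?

40 min

A, merged: 03:25–07:45, 11:45–11:50, 13:00–16:05, 17:05–17:20.
B, merged: 08:35–10:10, 10:55–12:50, 15:10–15:45.
A ∩ B = 11:45–11:50, 15:10–15:45.
Total: 5 min + 35 min = 40 min.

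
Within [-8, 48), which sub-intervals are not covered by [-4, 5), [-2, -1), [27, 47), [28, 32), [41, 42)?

[-8, -4) ∪ [5, 27) ∪ [47, 48)

Covered (merged): [-4, 5), [27, 47).
Complement within [-8, 48): [-8, -4), [5, 27), [47, 48).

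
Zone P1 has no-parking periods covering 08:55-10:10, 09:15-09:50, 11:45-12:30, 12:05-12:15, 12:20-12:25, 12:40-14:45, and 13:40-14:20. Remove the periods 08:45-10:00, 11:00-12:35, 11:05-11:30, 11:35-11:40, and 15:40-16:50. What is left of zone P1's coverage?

10:00–10:10, 12:40–14:45

Merge the first list: 08:55–10:10, 11:45–12:30, 12:40–14:45.
Merge the second list: 08:45–10:00, 11:00–12:35, 15:40–16:50.
08:55–10:10 with B removed leaves 10:00–10:10.
11:45–12:30 lies entirely inside B → drops out.
12:40–14:45 is untouched.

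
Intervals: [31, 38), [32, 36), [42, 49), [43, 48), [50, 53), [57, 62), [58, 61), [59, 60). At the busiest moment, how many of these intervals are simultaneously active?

Walk the sorted start/end points keeping a running depth.
The depth first hits 3 at 59.

3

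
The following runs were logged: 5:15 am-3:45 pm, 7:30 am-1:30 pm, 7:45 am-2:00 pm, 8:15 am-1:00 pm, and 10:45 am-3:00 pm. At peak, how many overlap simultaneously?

Sweep endpoints in order; track running count of active intervals.
Peak of 5 reached at 10:45 am.

5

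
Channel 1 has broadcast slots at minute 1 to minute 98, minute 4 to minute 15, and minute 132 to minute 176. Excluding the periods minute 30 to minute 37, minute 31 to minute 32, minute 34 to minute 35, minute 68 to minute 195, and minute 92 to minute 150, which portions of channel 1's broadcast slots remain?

First set merges to minute 1 to minute 98, minute 132 to minute 176.
Second set merges to minute 30 to minute 37, minute 68 to minute 195.
minute 1 to minute 98 \ B = minute 1 to minute 30, minute 37 to minute 68.
minute 132 to minute 176: entirely removed.

minute 1 to minute 30, minute 37 to minute 68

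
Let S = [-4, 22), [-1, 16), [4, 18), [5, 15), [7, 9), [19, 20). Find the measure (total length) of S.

Merged: [-4, 22).
Length: 26.

26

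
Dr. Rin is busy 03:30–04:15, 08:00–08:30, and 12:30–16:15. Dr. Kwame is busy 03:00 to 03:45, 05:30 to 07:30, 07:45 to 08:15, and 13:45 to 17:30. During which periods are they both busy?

03:30–04:15 overlaps B on 03:30–03:45.
08:00–08:30 overlaps B on 08:00–08:15.
12:30–16:15 overlaps B on 13:45–16:15.

03:30–03:45, 08:00–08:15, 13:45–16:15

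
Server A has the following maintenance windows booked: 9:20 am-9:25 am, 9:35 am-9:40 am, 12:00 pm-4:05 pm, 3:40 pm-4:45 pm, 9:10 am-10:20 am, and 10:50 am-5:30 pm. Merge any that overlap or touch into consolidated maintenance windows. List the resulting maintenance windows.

Sort by start: 9:10 am–10:20 am, 9:20 am–9:25 am, 9:35 am–9:40 am, 10:50 am–5:30 pm, 12:00 pm–4:05 pm, 3:40 pm–4:45 pm.
9:20 am–9:25 am overlaps/touches 9:10 am–10:20 am → extend to 9:10 am–10:20 am.
9:35 am–9:40 am overlaps/touches 9:10 am–10:20 am → extend to 9:10 am–10:20 am.
10:50 am–5:30 pm is disjoint → start new block.
12:00 pm–4:05 pm overlaps/touches 10:50 am–5:30 pm → extend to 10:50 am–5:30 pm.
3:40 pm–4:45 pm overlaps/touches 10:50 am–5:30 pm → extend to 10:50 am–5:30 pm.

9:10 am–10:20 am, 10:50 am–5:30 pm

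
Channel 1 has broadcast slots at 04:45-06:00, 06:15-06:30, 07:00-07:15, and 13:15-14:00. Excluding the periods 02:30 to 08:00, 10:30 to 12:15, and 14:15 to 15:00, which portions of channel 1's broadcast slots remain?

04:45–06:00: fully covered by B → removed.
06:15–06:30: fully covered by B → removed.
07:00–07:15: fully covered by B → removed.
13:15–14:00: no B overlap → unchanged.

13:15–14:00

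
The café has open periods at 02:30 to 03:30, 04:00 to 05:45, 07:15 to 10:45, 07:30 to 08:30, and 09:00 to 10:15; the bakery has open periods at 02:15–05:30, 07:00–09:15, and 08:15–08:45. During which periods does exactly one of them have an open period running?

First set merges to 02:30–03:30, 04:00–05:45, 07:15–10:45.
Second set merges to 02:15–05:30, 07:00–09:15.
Only in the first: 05:30–05:45, 09:15–10:45.
Only in the second: 02:15–02:30, 03:30–04:00, 07:00–07:15.
Together these are the periods covered by exactly one.

02:15–02:30, 03:30–04:00, 05:30–05:45, 07:00–07:15, 09:15–10:45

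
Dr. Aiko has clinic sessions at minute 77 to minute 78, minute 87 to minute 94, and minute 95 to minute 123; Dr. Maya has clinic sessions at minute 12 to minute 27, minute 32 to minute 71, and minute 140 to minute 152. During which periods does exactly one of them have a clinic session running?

minute 12 to minute 27, minute 32 to minute 71, minute 77 to minute 78, minute 87 to minute 94, minute 95 to minute 123, minute 140 to minute 152

Only in the first: minute 77 to minute 78, minute 87 to minute 94, minute 95 to minute 123.
Only in the second: minute 12 to minute 27, minute 32 to minute 71, minute 140 to minute 152.
Together these are the periods covered by exactly one.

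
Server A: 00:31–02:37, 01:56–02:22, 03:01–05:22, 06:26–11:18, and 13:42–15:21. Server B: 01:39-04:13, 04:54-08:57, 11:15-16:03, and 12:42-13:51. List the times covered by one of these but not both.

00:31-01:39, 02:37-03:01, 04:13-04:54, 05:22-06:26, 08:57-11:15, 11:18-13:42, 15:21-16:03

First set merges to 00:31-02:37, 03:01-05:22, 06:26-11:18, 13:42-15:21.
Second set merges to 01:39-04:13, 04:54-08:57, 11:15-16:03.
A but not B: 00:31-01:39, 04:13-04:54, 08:57-11:15.
B but not A: 02:37-03:01, 05:22-06:26, 11:18-13:42, 15:21-16:03.
Combining gives A △ B.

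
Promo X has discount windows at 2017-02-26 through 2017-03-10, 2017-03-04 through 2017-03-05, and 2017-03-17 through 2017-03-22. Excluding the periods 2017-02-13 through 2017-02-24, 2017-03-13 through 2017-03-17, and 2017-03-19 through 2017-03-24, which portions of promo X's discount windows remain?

Merge the first list: 2017-02-26 through 2017-03-10, 2017-03-17 through 2017-03-22.
2017-02-26 through 2017-03-10: nothing removed.
2017-03-17 through 2017-03-22 \ B = 2017-03-18 through 2017-03-18.

2017-02-26 through 2017-03-10, 2017-03-18 through 2017-03-18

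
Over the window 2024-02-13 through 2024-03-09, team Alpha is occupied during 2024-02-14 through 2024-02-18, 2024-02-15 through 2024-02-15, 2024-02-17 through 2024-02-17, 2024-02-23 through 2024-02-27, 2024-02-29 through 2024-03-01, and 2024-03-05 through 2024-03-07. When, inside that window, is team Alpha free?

Covered (merged): 2024-02-14 through 2024-02-18, 2024-02-23 through 2024-02-27, 2024-02-29 through 2024-03-01, 2024-03-05 through 2024-03-07.
Complement within 2024-02-13 through 2024-03-09: 2024-02-13 through 2024-02-13, 2024-02-19 through 2024-02-22, 2024-02-28 through 2024-02-28, 2024-03-02 through 2024-03-04, 2024-03-08 through 2024-03-09.

2024-02-13 through 2024-02-13, 2024-02-19 through 2024-02-22, 2024-02-28 through 2024-02-28, 2024-03-02 through 2024-03-04, 2024-03-08 through 2024-03-09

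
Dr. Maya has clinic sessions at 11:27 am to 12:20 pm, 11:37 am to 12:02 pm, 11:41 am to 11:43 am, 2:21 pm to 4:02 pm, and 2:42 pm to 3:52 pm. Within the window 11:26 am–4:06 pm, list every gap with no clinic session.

11:26 am–11:27 am, 12:20 pm–2:21 pm, 4:02 pm–4:06 pm

The merged coverage is 11:27 am–12:20 pm, 2:21 pm–4:02 pm.
Uncovered inside 11:26 am–4:06 pm: 11:26 am–11:27 am, 12:20 pm–2:21 pm, 4:02 pm–4:06 pm.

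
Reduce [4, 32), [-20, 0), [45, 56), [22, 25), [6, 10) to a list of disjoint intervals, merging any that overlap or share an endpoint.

Sort by start: [-20, 0), [4, 32), [6, 10), [22, 25), [45, 56).
[4, 32) is disjoint → start new block.
[6, 10) overlaps/touches [4, 32) → extend to [4, 32).
[22, 25) overlaps/touches [4, 32) → extend to [4, 32).
[45, 56) is disjoint → start new block.

[-20, 0) ∪ [4, 32) ∪ [45, 56)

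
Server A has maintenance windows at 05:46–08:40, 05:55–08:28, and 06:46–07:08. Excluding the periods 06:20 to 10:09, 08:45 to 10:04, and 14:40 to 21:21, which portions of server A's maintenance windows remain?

05:46–06:20

A, merged: 05:46–08:40.
B, merged: 06:20–10:09, 14:40–21:21.
05:46–08:40 minus B → 05:46–06:20.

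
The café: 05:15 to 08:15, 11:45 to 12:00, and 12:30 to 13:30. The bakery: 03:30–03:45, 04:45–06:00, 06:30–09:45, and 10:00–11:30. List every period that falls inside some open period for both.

05:15–06:00, 06:30–08:15

05:15–08:15 meets the second set on 05:15–06:00, 06:30–08:15.
11:45–12:00: no overlap with the second set.
12:30–13:30: no overlap with the second set.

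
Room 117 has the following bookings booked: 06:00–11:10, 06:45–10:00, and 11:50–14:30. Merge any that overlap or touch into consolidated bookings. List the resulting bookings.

06:00-11:10, 11:50-14:30

06:45-10:00 overlaps/touches 06:00-11:10 → extend to 06:00-11:10.
11:50-14:30 is disjoint → start new block.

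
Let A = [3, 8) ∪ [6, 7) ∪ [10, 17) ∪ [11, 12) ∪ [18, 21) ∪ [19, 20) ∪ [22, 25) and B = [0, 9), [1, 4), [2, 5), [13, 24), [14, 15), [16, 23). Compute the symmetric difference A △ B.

First set merges to [3, 8), [10, 17), [18, 21), [22, 25).
Second set merges to [0, 9), [13, 24).
Only in the first: [10, 13), [24, 25).
Only in the second: [0, 3), [8, 9), [17, 18), [21, 22).
Together these are the periods covered by exactly one.

[0, 3) ∪ [8, 9) ∪ [10, 13) ∪ [17, 18) ∪ [21, 22) ∪ [24, 25)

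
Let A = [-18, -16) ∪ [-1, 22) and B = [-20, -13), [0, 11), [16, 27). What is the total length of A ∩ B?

19

A ∩ B = [-18, -16), [0, 11), [16, 22).
Total: 2 + 11 + 6 = 19.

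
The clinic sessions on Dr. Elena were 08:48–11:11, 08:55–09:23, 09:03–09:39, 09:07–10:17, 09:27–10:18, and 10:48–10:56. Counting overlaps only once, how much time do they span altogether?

2 h 23 min

Merged: 08:48–11:11.
Length: 2 h 23 min.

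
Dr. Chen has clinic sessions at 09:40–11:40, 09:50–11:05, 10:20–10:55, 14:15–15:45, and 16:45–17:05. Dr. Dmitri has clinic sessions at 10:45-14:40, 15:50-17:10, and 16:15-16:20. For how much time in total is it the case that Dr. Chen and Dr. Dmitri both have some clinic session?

1 h 40 min

A, merged: 09:40–11:40, 14:15–15:45, 16:45–17:05.
B, merged: 10:45–14:40, 15:50–17:10.
A ∩ B = 10:45–11:40, 14:15–14:40, 16:45–17:05.
Total: 55 min + 25 min + 20 min = 1 h 40 min.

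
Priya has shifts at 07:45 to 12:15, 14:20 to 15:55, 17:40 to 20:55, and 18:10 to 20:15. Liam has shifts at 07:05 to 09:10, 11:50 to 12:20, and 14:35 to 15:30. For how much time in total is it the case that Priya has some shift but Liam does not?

First set merges to 07:45-12:15, 14:20-15:55, 17:40-20:55.
A \ B = 09:10-11:50, 14:20-14:35, 15:30-15:55, 17:40-20:55.
Total: 2 h 40 min + 15 min + 25 min + 3 h 15 min = 6 h 35 min.

6 h 35 min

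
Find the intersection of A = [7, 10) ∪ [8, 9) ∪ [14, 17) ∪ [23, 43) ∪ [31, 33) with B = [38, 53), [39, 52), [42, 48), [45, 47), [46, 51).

[38, 43)

First set merges to [7, 10), [14, 17), [23, 43).
Second set merges to [38, 53).
[7, 10) falls entirely outside B.
[14, 17) falls entirely outside B.
[23, 43) overlaps B on [38, 43).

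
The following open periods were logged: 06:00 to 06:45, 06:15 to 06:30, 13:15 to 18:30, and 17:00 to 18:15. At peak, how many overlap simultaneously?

Sweep endpoints in order; track running count of active intervals.
Peak of 2 reached at 06:15.

2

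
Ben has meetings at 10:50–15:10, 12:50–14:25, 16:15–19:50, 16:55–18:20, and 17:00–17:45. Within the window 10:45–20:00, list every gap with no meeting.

The merged coverage is 10:50-15:10, 16:15-19:50.
Gaps within 10:45-20:00: 10:45-10:50, 15:10-16:15, 19:50-20:00.

10:45-10:50, 15:10-16:15, 19:50-20:00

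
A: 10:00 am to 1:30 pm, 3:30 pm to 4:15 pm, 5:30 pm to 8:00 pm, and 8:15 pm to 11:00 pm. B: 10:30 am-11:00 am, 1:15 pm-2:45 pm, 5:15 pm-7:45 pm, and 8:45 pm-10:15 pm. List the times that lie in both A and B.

10:00 am–1:30 pm ∩ B → 10:30 am–11:00 am, 1:15 pm–1:30 pm.
3:30 pm–4:15 pm meets no B interval.
5:30 pm–8:00 pm ∩ B → 5:30 pm–7:45 pm.
8:15 pm–11:00 pm ∩ B → 8:45 pm–10:15 pm.

10:30 am–11:00 am, 1:15 pm–1:30 pm, 5:30 pm–7:45 pm, 8:45 pm–10:15 pm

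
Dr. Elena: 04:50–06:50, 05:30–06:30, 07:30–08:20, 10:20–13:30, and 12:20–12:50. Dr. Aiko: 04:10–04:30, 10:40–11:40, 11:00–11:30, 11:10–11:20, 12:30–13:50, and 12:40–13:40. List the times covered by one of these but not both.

04:10–04:30, 04:50–06:50, 07:30–08:20, 10:20–10:40, 11:40–12:30, 13:30–13:50

Merge the first list: 04:50–06:50, 07:30–08:20, 10:20–13:30.
Merge the second list: 04:10–04:30, 10:40–11:40, 12:30–13:50.
A \ B = 04:50–06:50, 07:30–08:20, 10:20–10:40, 11:40–12:30.
B \ A = 04:10–04:30, 13:30–13:50.
Union of the two gives the symmetric difference.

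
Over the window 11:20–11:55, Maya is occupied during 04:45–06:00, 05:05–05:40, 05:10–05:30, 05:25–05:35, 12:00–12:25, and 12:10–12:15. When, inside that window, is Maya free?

The merged coverage is 04:45–06:00, 12:00–12:25.
Gaps within 11:20–11:55: 11:20–11:55.

11:20–11:55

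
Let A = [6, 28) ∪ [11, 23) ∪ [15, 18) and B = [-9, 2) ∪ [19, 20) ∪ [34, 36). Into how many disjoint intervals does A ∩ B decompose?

A, merged: [6, 28).
A ∩ B = [19, 20).
That is 1 disjoint piece.

1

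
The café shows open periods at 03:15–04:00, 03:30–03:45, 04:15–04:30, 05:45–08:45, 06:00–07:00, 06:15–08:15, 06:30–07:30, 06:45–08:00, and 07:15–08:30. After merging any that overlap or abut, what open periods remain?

03:15–04:00, 04:15–04:30, 05:45–08:45

03:30–03:45 overlaps/touches 03:15–04:00 → extend to 03:15–04:00.
04:15–04:30 is disjoint → start new block.
05:45–08:45 is disjoint → start new block.
06:00–07:00 overlaps/touches 05:45–08:45 → extend to 05:45–08:45.
06:15–08:15 overlaps/touches 05:45–08:45 → extend to 05:45–08:45.
06:30–07:30 overlaps/touches 05:45–08:45 → extend to 05:45–08:45.
06:45–08:00 overlaps/touches 05:45–08:45 → extend to 05:45–08:45.
07:15–08:30 overlaps/touches 05:45–08:45 → extend to 05:45–08:45.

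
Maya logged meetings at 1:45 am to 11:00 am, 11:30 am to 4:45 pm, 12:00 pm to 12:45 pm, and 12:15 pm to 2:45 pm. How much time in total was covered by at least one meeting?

14 h 30 min

Merged: 1:45 am–11:00 am, 11:30 am–4:45 pm.
Lengths: 9 h 15 min + 5 h 15 min = 14 h 30 min.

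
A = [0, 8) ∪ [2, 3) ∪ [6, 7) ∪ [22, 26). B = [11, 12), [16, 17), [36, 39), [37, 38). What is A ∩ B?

Merge the first list: [0, 8), [22, 26).
Merge the second list: [11, 12), [16, 17), [36, 39).
[0, 8): no overlap with the second set.
[22, 26): no overlap with the second set.
No overlap.

none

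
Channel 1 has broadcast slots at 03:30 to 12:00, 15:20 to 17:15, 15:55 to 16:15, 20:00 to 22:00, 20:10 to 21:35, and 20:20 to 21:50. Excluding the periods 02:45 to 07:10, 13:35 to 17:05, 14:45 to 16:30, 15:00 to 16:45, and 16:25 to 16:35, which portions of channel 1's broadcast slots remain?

07:10–12:00, 17:05–17:15, 20:00–22:00

A, merged: 03:30–12:00, 15:20–17:15, 20:00–22:00.
B, merged: 02:45–07:10, 13:35–17:05.
03:30–12:00 minus B → 07:10–12:00.
15:20–17:15 minus B → 17:05–17:15.
20:00–22:00: no B overlap → unchanged.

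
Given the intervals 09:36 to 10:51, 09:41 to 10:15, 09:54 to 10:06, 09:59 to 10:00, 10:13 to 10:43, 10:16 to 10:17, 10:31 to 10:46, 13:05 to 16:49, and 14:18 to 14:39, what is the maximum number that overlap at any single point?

At 09:59, 4 of the intervals are simultaneously active.
No point has more.

4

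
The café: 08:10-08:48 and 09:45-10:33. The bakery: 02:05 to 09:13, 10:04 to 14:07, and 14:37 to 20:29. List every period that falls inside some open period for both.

08:10-08:48 ∩ B → 08:10-08:48.
09:45-10:33 ∩ B → 10:04-10:33.

08:10-08:48, 10:04-10:33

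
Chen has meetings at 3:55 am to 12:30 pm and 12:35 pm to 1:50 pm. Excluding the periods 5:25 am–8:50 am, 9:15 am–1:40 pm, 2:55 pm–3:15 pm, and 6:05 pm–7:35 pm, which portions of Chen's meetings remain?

3:55 am–12:30 pm minus B → 3:55 am–5:25 am, 8:50 am–9:15 am.
12:35 pm–1:50 pm minus B → 1:40 pm–1:50 pm.

3:55 am–5:25 am, 8:50 am–9:15 am, 1:40 pm–1:50 pm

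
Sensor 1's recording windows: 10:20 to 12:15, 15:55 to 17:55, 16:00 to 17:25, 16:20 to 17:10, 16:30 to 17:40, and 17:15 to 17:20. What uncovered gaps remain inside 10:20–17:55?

12:15–15:55

The merged coverage is 10:20–12:15, 15:55–17:55.
Uncovered inside 10:20–17:55: 12:15–15:55.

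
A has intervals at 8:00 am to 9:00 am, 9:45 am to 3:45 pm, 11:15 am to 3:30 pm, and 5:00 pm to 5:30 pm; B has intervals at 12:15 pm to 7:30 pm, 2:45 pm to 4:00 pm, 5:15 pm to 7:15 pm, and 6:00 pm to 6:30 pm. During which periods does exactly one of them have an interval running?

Merge the first list: 8:00 am–9:00 am, 9:45 am–3:45 pm, 5:00 pm–5:30 pm.
Merge the second list: 12:15 pm–7:30 pm.
A \ B = 8:00 am–9:00 am, 9:45 am–12:15 pm.
B \ A = 3:45 pm–5:00 pm, 5:30 pm–7:30 pm.
Union of the two gives the symmetric difference.

8:00 am–9:00 am, 9:45 am–12:15 pm, 3:45 pm–5:00 pm, 5:30 pm–7:30 pm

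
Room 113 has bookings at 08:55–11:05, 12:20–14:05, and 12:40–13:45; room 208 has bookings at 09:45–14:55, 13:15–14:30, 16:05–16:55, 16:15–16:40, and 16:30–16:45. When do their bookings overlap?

Merge the first list: 08:55–11:05, 12:20–14:05.
Merge the second list: 09:45–14:55, 16:05–16:55.
08:55–11:05 overlaps B on 09:45–11:05.
12:20–14:05 overlaps B on 12:20–14:05.

09:45–11:05, 12:20–14:05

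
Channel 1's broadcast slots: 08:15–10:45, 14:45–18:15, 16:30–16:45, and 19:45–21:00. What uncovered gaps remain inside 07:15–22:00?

After merging, the occupied span is 08:15-10:45, 14:45-18:15, 19:45-21:00.
Gaps within 07:15-22:00: 07:15-08:15, 10:45-14:45, 18:15-19:45, 21:00-22:00.

07:15-08:15, 10:45-14:45, 18:15-19:45, 21:00-22:00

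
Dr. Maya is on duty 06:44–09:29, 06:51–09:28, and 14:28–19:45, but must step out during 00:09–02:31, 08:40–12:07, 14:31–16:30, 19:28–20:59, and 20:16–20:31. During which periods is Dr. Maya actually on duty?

06:44–08:40, 14:28–14:31, 16:30–19:28

A, merged: 06:44–09:29, 14:28–19:45.
B, merged: 00:09–02:31, 08:40–12:07, 14:31–16:30, 19:28–20:59.
06:44–09:29 minus B → 06:44–08:40.
14:28–19:45 minus B → 14:28–14:31, 16:30–19:28.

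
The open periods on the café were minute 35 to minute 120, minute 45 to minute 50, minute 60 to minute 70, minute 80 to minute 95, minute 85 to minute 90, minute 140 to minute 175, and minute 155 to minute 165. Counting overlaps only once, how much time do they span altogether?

Merged: minute 35 to minute 120, minute 140 to minute 175.
Lengths: 85 minutes + 35 minutes = 120 minutes.

120 minutes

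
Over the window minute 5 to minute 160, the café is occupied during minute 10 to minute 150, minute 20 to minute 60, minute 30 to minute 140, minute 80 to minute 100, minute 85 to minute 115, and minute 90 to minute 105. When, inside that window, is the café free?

After merging, the occupied span is minute 10 to minute 150.
Gaps within minute 5 to minute 160: minute 5 to minute 10, minute 150 to minute 160.

minute 5 to minute 10, minute 150 to minute 160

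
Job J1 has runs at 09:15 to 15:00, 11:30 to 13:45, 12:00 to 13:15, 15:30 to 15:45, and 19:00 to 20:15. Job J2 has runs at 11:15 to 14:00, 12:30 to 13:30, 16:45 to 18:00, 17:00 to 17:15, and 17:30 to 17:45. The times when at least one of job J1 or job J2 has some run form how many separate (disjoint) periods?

First set merges to 09:15–15:00, 15:30–15:45, 19:00–20:15.
Second set merges to 11:15–14:00, 16:45–18:00.
A ∪ B = 09:15–15:00, 15:30–15:45, 16:45–18:00, 19:00–20:15.
That is 4 disjoint pieces.

4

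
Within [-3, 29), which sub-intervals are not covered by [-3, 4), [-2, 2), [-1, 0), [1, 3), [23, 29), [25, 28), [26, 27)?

[4, 23)

After merging, the occupied span is [-3, 4), [23, 29).
Complement within [-3, 29): [4, 23).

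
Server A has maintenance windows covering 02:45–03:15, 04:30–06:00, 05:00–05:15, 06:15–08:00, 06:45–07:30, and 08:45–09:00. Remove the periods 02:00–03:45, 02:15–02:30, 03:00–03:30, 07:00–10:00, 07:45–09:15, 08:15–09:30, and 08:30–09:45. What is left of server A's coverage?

04:30-06:00, 06:15-07:00

A, merged: 02:45-03:15, 04:30-06:00, 06:15-08:00, 08:45-09:00.
B, merged: 02:00-03:45, 07:00-10:00.
02:45-03:15: entirely removed.
04:30-06:00: nothing removed.
06:15-08:00 \ B = 06:15-07:00.
08:45-09:00: entirely removed.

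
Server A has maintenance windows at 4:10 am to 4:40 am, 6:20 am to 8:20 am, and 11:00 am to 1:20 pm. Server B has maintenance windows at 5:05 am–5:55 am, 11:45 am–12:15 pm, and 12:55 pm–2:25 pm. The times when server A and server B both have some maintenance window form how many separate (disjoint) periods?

2

A ∩ B = 11:45 am–12:15 pm, 12:55 pm–1:20 pm.
That is 2 disjoint pieces.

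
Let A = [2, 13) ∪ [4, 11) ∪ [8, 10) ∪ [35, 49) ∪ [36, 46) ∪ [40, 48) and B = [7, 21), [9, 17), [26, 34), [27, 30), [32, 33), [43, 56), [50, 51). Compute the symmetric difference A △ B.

Merge the first list: [2, 13), [35, 49).
Merge the second list: [7, 21), [26, 34), [43, 56).
A \ B = [2, 7), [35, 43).
B \ A = [13, 21), [26, 34), [49, 56).
Union of the two gives the symmetric difference.

[2, 7) ∪ [13, 21) ∪ [26, 34) ∪ [35, 43) ∪ [49, 56)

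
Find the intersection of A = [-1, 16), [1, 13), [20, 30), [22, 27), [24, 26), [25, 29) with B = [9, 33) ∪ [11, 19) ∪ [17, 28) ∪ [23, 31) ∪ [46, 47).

[9, 16) ∪ [20, 30)

Merge the first list: [-1, 16), [20, 30).
Merge the second list: [9, 33), [46, 47).
[-1, 16) meets the second set on [9, 16).
[20, 30) meets the second set on [20, 30).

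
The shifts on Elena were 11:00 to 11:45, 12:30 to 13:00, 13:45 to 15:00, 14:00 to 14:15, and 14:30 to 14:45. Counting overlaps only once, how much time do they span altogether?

Merged: 11:00–11:45, 12:30–13:00, 13:45–15:00.
Lengths: 45 min + 30 min + 1 h 15 min = 2 h 30 min.

2 h 30 min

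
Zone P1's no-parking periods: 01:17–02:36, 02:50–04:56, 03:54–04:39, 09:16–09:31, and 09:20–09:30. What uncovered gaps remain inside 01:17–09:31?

02:36–02:50, 04:56–09:16

After merging, the occupied span is 01:17–02:36, 02:50–04:56, 09:16–09:31.
Uncovered inside 01:17–09:31: 02:36–02:50, 04:56–09:16.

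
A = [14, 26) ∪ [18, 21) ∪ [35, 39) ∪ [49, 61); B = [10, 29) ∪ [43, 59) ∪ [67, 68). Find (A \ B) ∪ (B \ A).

A, merged: [14, 26), [35, 39), [49, 61).
A but not B: [35, 39), [59, 61).
B but not A: [10, 14), [26, 29), [43, 49), [67, 68).
Combining gives A △ B.

[10, 14) ∪ [26, 29) ∪ [35, 39) ∪ [43, 49) ∪ [59, 61) ∪ [67, 68)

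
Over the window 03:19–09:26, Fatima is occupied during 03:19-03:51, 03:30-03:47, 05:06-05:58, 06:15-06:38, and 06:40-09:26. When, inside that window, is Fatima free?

Covered (merged): 03:19–03:51, 05:06–05:58, 06:15–06:38, 06:40–09:26.
Gaps within 03:19–09:26: 03:51–05:06, 05:58–06:15, 06:38–06:40.

03:51–05:06, 05:58–06:15, 06:38–06:40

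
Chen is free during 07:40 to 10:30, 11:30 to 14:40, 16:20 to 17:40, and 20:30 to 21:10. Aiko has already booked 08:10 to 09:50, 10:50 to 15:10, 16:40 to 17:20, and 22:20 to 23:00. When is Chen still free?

07:40–10:30 minus B → 07:40–08:10, 09:50–10:30.
11:30–14:40: fully covered by B → removed.
16:20–17:40 minus B → 16:20–16:40, 17:20–17:40.
20:30–21:10: no B overlap → unchanged.

07:40–08:10, 09:50–10:30, 16:20–16:40, 17:20–17:40, 20:30–21:10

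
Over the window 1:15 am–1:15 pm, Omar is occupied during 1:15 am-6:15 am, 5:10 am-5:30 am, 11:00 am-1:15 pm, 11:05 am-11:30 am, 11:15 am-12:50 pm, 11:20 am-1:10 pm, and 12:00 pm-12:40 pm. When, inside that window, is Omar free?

Covered (merged): 1:15 am–6:15 am, 11:00 am–1:15 pm.
Uncovered inside 1:15 am–1:15 pm: 6:15 am–11:00 am.

6:15 am–11:00 am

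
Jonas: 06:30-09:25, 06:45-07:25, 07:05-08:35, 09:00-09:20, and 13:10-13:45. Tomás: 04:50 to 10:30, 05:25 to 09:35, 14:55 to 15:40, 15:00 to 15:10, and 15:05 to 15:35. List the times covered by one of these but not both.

A, merged: 06:30–09:25, 13:10–13:45.
B, merged: 04:50–10:30, 14:55–15:40.
A but not B: 13:10–13:45.
B but not A: 04:50–06:30, 09:25–10:30, 14:55–15:40.
Combining gives A △ B.

04:50–06:30, 09:25–10:30, 13:10–13:45, 14:55–15:40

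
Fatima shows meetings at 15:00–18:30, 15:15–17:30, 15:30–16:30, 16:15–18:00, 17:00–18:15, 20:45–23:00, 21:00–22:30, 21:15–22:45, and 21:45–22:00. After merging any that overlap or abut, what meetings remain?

15:15–17:30 overlaps/touches 15:00–18:30 → extend to 15:00–18:30.
15:30–16:30 overlaps/touches 15:00–18:30 → extend to 15:00–18:30.
16:15–18:00 overlaps/touches 15:00–18:30 → extend to 15:00–18:30.
17:00–18:15 overlaps/touches 15:00–18:30 → extend to 15:00–18:30.
20:45–23:00 is disjoint → start new block.
21:00–22:30 overlaps/touches 20:45–23:00 → extend to 20:45–23:00.
21:15–22:45 overlaps/touches 20:45–23:00 → extend to 20:45–23:00.
21:45–22:00 overlaps/touches 20:45–23:00 → extend to 20:45–23:00.

15:00–18:30, 20:45–23:00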